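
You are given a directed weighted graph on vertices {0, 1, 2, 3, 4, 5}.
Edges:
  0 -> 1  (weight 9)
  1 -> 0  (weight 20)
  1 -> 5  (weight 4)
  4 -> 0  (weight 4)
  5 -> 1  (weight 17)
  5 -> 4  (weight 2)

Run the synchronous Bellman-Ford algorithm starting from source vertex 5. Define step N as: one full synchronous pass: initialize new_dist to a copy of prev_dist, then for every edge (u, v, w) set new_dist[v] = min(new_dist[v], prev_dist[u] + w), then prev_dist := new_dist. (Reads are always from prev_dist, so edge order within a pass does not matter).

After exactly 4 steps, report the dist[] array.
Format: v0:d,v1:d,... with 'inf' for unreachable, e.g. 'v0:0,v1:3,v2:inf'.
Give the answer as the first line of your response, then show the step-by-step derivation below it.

v0:6,v1:15,v2:inf,v3:inf,v4:2,v5:0

step 1: dist = v0:inf,v1:17,v2:inf,v3:inf,v4:2,v5:0
step 2: dist = v0:6,v1:17,v2:inf,v3:inf,v4:2,v5:0
step 3: dist = v0:6,v1:15,v2:inf,v3:inf,v4:2,v5:0
step 4: dist = v0:6,v1:15,v2:inf,v3:inf,v4:2,v5:0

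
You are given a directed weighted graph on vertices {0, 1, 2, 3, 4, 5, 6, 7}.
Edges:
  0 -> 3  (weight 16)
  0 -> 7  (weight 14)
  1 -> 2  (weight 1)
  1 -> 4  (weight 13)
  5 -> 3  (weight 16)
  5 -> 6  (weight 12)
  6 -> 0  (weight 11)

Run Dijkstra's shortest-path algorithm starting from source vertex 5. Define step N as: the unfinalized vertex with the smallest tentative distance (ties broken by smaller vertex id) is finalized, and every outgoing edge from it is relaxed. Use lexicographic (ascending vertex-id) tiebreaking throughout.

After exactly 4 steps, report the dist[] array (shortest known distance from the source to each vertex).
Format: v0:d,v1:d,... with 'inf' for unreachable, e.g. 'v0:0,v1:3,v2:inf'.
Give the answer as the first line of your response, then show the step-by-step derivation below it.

v0:23,v1:inf,v2:inf,v3:16,v4:inf,v5:0,v6:12,v7:37

step 1: dist = v0:inf,v1:inf,v2:inf,v3:16,v4:inf,v5:0,v6:12,v7:inf
step 2: dist = v0:23,v1:inf,v2:inf,v3:16,v4:inf,v5:0,v6:12,v7:inf
step 3: dist = v0:23,v1:inf,v2:inf,v3:16,v4:inf,v5:0,v6:12,v7:inf
step 4: dist = v0:23,v1:inf,v2:inf,v3:16,v4:inf,v5:0,v6:12,v7:37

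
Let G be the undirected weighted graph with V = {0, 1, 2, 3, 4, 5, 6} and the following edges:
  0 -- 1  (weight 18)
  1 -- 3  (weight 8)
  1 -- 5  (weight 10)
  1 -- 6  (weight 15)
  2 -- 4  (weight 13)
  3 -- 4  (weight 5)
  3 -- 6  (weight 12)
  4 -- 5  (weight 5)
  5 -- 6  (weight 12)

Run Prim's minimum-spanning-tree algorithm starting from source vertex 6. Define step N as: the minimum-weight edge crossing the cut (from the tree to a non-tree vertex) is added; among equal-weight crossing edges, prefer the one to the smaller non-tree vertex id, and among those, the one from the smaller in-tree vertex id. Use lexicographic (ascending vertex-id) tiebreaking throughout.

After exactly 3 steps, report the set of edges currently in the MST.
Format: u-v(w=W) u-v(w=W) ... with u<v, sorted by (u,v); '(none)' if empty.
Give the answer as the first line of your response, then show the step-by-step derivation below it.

3-4(w=5) 3-6(w=12) 4-5(w=5)

step 1: add edge 3-6 (w=12); MST = {3-6(w=12)}
step 2: add edge 3-4 (w=5); MST = {3-4(w=5) 3-6(w=12)}
step 3: add edge 4-5 (w=5); MST = {3-4(w=5) 3-6(w=12) 4-5(w=5)}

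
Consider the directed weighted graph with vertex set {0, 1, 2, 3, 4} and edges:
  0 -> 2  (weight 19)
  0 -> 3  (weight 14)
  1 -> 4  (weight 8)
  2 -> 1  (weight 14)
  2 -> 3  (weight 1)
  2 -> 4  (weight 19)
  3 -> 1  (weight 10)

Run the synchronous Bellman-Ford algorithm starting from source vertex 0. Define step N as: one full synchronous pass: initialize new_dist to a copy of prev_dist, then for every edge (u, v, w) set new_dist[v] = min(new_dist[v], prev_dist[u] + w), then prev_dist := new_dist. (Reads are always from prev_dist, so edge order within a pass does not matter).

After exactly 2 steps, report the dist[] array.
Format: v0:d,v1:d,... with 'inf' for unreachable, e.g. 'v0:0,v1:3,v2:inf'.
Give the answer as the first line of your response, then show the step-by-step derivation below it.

v0:0,v1:24,v2:19,v3:14,v4:38

step 1: dist = v0:0,v1:inf,v2:19,v3:14,v4:inf
step 2: dist = v0:0,v1:24,v2:19,v3:14,v4:38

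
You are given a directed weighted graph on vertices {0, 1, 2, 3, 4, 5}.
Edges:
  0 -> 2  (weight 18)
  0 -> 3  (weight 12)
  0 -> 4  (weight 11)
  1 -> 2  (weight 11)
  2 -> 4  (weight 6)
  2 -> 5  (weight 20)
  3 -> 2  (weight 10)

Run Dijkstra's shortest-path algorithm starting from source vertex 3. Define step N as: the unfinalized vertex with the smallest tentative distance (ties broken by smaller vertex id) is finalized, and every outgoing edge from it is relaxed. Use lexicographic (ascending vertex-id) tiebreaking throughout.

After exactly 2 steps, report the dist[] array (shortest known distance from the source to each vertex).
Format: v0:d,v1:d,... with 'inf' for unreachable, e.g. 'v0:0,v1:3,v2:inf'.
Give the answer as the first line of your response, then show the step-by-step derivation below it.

v0:inf,v1:inf,v2:10,v3:0,v4:16,v5:30

step 1: dist = v0:inf,v1:inf,v2:10,v3:0,v4:inf,v5:inf
step 2: dist = v0:inf,v1:inf,v2:10,v3:0,v4:16,v5:30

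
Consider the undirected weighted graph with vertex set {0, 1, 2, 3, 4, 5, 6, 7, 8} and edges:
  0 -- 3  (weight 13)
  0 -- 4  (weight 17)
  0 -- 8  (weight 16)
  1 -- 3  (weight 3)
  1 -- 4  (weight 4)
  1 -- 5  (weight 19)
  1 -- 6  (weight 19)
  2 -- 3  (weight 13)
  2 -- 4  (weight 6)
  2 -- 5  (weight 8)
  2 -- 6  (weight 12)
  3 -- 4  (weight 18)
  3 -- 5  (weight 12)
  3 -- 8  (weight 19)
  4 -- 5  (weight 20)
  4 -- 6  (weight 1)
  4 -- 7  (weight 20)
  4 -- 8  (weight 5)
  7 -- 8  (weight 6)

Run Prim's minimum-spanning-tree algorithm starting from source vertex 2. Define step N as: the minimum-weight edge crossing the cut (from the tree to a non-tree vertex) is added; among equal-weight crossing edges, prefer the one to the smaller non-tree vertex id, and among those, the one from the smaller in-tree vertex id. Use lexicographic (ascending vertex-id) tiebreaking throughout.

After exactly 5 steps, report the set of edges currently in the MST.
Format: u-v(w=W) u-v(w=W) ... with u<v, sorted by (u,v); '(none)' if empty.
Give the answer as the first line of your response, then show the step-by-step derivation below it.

1-3(w=3) 1-4(w=4) 2-4(w=6) 4-6(w=1) 4-8(w=5)

step 1: add edge 2-4 (w=6); MST = {2-4(w=6)}
step 2: add edge 4-6 (w=1); MST = {2-4(w=6) 4-6(w=1)}
step 3: add edge 1-4 (w=4); MST = {1-4(w=4) 2-4(w=6) 4-6(w=1)}
step 4: add edge 1-3 (w=3); MST = {1-3(w=3) 1-4(w=4) 2-4(w=6) 4-6(w=1)}
step 5: add edge 4-8 (w=5); MST = {1-3(w=3) 1-4(w=4) 2-4(w=6) 4-6(w=1) 4-8(w=5)}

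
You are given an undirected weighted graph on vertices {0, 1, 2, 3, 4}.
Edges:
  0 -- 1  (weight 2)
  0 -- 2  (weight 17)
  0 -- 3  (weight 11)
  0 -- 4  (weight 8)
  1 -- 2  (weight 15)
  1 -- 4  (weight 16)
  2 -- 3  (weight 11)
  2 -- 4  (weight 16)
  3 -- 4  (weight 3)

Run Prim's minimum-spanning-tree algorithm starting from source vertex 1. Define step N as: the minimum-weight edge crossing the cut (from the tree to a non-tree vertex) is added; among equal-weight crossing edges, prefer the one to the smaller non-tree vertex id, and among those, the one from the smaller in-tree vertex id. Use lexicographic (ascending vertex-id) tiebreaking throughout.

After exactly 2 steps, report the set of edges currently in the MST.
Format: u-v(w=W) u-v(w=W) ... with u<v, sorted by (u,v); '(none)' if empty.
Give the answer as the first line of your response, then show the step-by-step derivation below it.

0-1(w=2) 0-4(w=8)

step 1: add edge 0-1 (w=2); MST = {0-1(w=2)}
step 2: add edge 0-4 (w=8); MST = {0-1(w=2) 0-4(w=8)}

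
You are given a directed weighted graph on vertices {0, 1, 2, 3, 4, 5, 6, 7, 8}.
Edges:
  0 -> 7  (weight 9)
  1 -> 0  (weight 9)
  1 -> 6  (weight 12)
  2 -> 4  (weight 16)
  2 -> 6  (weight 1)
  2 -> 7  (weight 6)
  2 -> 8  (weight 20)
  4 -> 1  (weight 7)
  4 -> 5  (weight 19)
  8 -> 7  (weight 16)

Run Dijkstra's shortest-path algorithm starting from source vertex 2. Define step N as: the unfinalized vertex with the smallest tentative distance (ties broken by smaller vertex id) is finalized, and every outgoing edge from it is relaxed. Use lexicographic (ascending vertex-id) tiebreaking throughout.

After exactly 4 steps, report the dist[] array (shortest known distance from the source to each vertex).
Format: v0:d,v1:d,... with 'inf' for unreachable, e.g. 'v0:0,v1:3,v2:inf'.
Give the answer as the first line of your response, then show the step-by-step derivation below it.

v0:inf,v1:23,v2:0,v3:inf,v4:16,v5:35,v6:1,v7:6,v8:20

step 1: dist = v0:inf,v1:inf,v2:0,v3:inf,v4:16,v5:inf,v6:1,v7:6,v8:20
step 2: dist = v0:inf,v1:inf,v2:0,v3:inf,v4:16,v5:inf,v6:1,v7:6,v8:20
step 3: dist = v0:inf,v1:inf,v2:0,v3:inf,v4:16,v5:inf,v6:1,v7:6,v8:20
step 4: dist = v0:inf,v1:23,v2:0,v3:inf,v4:16,v5:35,v6:1,v7:6,v8:20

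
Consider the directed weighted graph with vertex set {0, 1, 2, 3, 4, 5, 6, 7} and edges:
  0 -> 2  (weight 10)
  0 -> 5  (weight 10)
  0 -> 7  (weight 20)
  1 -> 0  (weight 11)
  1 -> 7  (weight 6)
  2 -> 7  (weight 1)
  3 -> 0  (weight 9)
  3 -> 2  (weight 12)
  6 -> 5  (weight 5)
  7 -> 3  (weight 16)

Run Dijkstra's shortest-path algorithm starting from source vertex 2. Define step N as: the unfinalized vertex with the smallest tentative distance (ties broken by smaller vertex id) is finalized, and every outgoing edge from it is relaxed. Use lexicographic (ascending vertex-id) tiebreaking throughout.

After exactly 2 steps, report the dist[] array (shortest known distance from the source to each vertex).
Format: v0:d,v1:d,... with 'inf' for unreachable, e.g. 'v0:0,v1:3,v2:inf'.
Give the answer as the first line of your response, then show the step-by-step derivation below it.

v0:inf,v1:inf,v2:0,v3:17,v4:inf,v5:inf,v6:inf,v7:1

step 1: dist = v0:inf,v1:inf,v2:0,v3:inf,v4:inf,v5:inf,v6:inf,v7:1
step 2: dist = v0:inf,v1:inf,v2:0,v3:17,v4:inf,v5:inf,v6:inf,v7:1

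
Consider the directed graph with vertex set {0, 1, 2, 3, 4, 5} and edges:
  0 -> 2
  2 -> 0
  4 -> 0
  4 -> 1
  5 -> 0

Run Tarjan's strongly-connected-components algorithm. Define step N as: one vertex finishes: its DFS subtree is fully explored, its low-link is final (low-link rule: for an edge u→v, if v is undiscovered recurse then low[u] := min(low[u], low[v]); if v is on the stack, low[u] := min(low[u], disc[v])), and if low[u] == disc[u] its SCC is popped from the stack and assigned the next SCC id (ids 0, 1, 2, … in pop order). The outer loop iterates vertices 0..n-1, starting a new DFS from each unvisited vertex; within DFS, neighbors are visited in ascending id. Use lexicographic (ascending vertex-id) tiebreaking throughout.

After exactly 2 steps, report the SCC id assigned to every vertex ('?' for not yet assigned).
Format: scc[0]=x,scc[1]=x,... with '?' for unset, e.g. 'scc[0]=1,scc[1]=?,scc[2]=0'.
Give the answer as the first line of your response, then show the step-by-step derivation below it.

scc[0]=0,scc[1]=?,scc[2]=0,scc[3]=?,scc[4]=?,scc[5]=?

step 1: low=(low[0]=0,low[1]=?,low[2]=0,low[3]=?,low[4]=?,low[5]=?); scc=(scc[0]=?,scc[1]=?,scc[2]=?,scc[3]=?,scc[4]=?,scc[5]=?)
step 2: low=(low[0]=0,low[1]=?,low[2]=0,low[3]=?,low[4]=?,low[5]=?); scc=(scc[0]=0,scc[1]=?,scc[2]=0,scc[3]=?,scc[4]=?,scc[5]=?)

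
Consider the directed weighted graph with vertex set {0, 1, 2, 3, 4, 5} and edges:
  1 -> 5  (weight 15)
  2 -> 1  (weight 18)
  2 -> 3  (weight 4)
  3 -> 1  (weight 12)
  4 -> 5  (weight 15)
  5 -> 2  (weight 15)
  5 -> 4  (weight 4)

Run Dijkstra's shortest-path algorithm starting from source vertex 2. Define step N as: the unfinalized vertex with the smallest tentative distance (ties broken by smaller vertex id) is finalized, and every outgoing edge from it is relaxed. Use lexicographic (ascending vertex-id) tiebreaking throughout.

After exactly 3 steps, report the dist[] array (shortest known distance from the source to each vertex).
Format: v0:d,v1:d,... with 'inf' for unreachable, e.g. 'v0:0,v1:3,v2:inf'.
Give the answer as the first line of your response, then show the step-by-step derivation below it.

v0:inf,v1:16,v2:0,v3:4,v4:inf,v5:31

step 1: dist = v0:inf,v1:18,v2:0,v3:4,v4:inf,v5:inf
step 2: dist = v0:inf,v1:16,v2:0,v3:4,v4:inf,v5:inf
step 3: dist = v0:inf,v1:16,v2:0,v3:4,v4:inf,v5:31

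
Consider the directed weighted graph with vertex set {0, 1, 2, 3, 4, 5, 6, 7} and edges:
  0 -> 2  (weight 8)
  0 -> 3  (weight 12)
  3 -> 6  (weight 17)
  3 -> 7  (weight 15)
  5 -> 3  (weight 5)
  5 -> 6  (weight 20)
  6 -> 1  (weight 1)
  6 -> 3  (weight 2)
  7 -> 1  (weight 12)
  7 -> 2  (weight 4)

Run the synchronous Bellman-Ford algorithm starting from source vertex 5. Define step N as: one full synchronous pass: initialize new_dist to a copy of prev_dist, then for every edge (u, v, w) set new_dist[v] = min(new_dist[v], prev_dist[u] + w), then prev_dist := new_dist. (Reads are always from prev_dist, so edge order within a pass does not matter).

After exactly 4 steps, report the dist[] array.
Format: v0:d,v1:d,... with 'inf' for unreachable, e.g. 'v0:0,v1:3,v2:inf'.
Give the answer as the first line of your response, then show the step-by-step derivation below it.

v0:inf,v1:21,v2:24,v3:5,v4:inf,v5:0,v6:20,v7:20

step 1: dist = v0:inf,v1:inf,v2:inf,v3:5,v4:inf,v5:0,v6:20,v7:inf
step 2: dist = v0:inf,v1:21,v2:inf,v3:5,v4:inf,v5:0,v6:20,v7:20
step 3: dist = v0:inf,v1:21,v2:24,v3:5,v4:inf,v5:0,v6:20,v7:20
step 4: dist = v0:inf,v1:21,v2:24,v3:5,v4:inf,v5:0,v6:20,v7:20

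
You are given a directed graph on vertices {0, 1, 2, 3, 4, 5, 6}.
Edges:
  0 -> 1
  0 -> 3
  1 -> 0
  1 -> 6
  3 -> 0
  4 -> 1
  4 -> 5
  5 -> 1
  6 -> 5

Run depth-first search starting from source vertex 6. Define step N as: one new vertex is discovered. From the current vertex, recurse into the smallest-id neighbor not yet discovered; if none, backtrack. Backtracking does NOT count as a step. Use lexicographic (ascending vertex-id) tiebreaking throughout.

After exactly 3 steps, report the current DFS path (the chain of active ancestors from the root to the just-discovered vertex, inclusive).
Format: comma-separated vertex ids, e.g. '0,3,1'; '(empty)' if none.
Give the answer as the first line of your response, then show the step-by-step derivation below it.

6,5,1

step 1: discover 6; path=6; order=6
step 2: discover 5; path=6>5; order=6,5
step 3: discover 1; path=6>5>1; order=6,5,1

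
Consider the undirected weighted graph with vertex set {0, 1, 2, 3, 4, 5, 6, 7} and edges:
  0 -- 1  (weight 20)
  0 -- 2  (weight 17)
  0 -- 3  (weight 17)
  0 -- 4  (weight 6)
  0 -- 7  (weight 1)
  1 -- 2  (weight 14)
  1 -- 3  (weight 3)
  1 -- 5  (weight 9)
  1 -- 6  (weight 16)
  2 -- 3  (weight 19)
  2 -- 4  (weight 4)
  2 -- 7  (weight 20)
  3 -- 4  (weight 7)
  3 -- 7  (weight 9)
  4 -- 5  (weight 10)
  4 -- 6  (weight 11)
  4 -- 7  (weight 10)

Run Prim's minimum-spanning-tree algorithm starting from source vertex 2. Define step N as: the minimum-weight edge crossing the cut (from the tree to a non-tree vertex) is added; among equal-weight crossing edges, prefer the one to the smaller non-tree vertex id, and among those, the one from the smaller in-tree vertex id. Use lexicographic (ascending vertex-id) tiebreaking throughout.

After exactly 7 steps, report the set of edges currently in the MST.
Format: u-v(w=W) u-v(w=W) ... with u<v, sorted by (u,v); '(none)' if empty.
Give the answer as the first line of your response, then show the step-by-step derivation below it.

0-4(w=6) 0-7(w=1) 1-3(w=3) 1-5(w=9) 2-4(w=4) 3-4(w=7) 4-6(w=11)

step 1: add edge 2-4 (w=4); MST = {2-4(w=4)}
step 2: add edge 0-4 (w=6); MST = {0-4(w=6) 2-4(w=4)}
step 3: add edge 0-7 (w=1); MST = {0-4(w=6) 0-7(w=1) 2-4(w=4)}
step 4: add edge 3-4 (w=7); MST = {0-4(w=6) 0-7(w=1) 2-4(w=4) 3-4(w=7)}
step 5: add edge 1-3 (w=3); MST = {0-4(w=6) 0-7(w=1) 1-3(w=3) 2-4(w=4) 3-4(w=7)}
step 6: add edge 1-5 (w=9); MST = {0-4(w=6) 0-7(w=1) 1-3(w=3) 1-5(w=9) 2-4(w=4) 3-4(w=7)}
step 7: add edge 4-6 (w=11); MST = {0-4(w=6) 0-7(w=1) 1-3(w=3) 1-5(w=9) 2-4(w=4) 3-4(w=7) 4-6(w=11)}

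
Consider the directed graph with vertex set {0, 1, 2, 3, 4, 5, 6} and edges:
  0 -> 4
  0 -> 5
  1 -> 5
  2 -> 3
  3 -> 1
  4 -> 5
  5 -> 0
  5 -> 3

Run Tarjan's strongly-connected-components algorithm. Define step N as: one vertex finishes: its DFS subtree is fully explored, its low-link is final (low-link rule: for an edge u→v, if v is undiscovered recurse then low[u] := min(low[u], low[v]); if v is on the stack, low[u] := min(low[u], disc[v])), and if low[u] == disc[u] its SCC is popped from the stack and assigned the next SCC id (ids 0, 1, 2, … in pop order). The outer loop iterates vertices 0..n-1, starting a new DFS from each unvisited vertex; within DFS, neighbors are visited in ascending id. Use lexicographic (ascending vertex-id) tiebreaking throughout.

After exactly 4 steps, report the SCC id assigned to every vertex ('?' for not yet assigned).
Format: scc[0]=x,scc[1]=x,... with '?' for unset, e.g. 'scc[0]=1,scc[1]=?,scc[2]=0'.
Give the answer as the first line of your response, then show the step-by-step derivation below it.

scc[0]=?,scc[1]=?,scc[2]=?,scc[3]=?,scc[4]=?,scc[5]=?,scc[6]=?

step 1: low=(low[0]=0,low[1]=2,low[2]=?,low[3]=3,low[4]=1,low[5]=0,low[6]=?); scc=(scc[0]=?,scc[1]=?,scc[2]=?,scc[3]=?,scc[4]=?,scc[5]=?,scc[6]=?)
step 2: low=(low[0]=0,low[1]=2,low[2]=?,low[3]=2,low[4]=1,low[5]=0,low[6]=?); scc=(scc[0]=?,scc[1]=?,scc[2]=?,scc[3]=?,scc[4]=?,scc[5]=?,scc[6]=?)
step 3: low=(low[0]=0,low[1]=2,low[2]=?,low[3]=2,low[4]=1,low[5]=0,low[6]=?); scc=(scc[0]=?,scc[1]=?,scc[2]=?,scc[3]=?,scc[4]=?,scc[5]=?,scc[6]=?)
step 4: low=(low[0]=0,low[1]=2,low[2]=?,low[3]=2,low[4]=0,low[5]=0,low[6]=?); scc=(scc[0]=?,scc[1]=?,scc[2]=?,scc[3]=?,scc[4]=?,scc[5]=?,scc[6]=?)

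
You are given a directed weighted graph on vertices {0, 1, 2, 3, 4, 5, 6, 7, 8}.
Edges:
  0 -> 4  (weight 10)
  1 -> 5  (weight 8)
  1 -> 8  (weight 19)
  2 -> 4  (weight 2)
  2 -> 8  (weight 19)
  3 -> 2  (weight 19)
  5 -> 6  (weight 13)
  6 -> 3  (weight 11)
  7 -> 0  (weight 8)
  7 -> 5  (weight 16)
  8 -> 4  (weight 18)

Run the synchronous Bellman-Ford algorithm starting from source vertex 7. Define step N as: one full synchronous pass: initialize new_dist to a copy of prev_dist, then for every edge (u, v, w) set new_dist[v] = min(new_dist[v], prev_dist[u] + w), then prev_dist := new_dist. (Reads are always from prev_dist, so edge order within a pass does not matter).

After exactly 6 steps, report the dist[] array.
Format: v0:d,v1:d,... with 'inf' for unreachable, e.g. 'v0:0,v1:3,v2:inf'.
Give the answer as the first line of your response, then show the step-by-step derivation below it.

v0:8,v1:inf,v2:59,v3:40,v4:18,v5:16,v6:29,v7:0,v8:78

step 1: dist = v0:8,v1:inf,v2:inf,v3:inf,v4:inf,v5:16,v6:inf,v7:0,v8:inf
step 2: dist = v0:8,v1:inf,v2:inf,v3:inf,v4:18,v5:16,v6:29,v7:0,v8:inf
step 3: dist = v0:8,v1:inf,v2:inf,v3:40,v4:18,v5:16,v6:29,v7:0,v8:inf
step 4: dist = v0:8,v1:inf,v2:59,v3:40,v4:18,v5:16,v6:29,v7:0,v8:inf
step 5: dist = v0:8,v1:inf,v2:59,v3:40,v4:18,v5:16,v6:29,v7:0,v8:78
step 6: dist = v0:8,v1:inf,v2:59,v3:40,v4:18,v5:16,v6:29,v7:0,v8:78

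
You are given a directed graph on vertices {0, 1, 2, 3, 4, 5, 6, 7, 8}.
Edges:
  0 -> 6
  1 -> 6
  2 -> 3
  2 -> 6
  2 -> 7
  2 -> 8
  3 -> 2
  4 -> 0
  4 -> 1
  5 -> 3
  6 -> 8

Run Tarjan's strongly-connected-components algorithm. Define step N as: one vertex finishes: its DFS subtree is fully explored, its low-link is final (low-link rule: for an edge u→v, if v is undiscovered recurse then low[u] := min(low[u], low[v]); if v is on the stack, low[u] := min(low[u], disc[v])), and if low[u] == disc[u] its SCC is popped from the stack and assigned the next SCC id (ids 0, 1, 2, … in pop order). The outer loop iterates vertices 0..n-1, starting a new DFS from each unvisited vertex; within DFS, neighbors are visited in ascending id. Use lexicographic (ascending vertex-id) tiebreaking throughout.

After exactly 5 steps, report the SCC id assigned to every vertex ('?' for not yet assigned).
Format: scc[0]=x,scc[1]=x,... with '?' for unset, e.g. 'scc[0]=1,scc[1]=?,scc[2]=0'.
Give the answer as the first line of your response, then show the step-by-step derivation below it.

scc[0]=2,scc[1]=3,scc[2]=?,scc[3]=?,scc[4]=?,scc[5]=?,scc[6]=1,scc[7]=?,scc[8]=0

step 1: low=(low[0]=0,low[1]=?,low[2]=?,low[3]=?,low[4]=?,low[5]=?,low[6]=1,low[7]=?,low[8]=2); scc=(scc[0]=?,scc[1]=?,scc[2]=?,scc[3]=?,scc[4]=?,scc[5]=?,scc[6]=?,scc[7]=?,scc[8]=0)
step 2: low=(low[0]=0,low[1]=?,low[2]=?,low[3]=?,low[4]=?,low[5]=?,low[6]=1,low[7]=?,low[8]=2); scc=(scc[0]=?,scc[1]=?,scc[2]=?,scc[3]=?,scc[4]=?,scc[5]=?,scc[6]=1,scc[7]=?,scc[8]=0)
step 3: low=(low[0]=0,low[1]=?,low[2]=?,low[3]=?,low[4]=?,low[5]=?,low[6]=1,low[7]=?,low[8]=2); scc=(scc[0]=2,scc[1]=?,scc[2]=?,scc[3]=?,scc[4]=?,scc[5]=?,scc[6]=1,scc[7]=?,scc[8]=0)
step 4: low=(low[0]=0,low[1]=3,low[2]=?,low[3]=?,low[4]=?,low[5]=?,low[6]=1,low[7]=?,low[8]=2); scc=(scc[0]=2,scc[1]=3,scc[2]=?,scc[3]=?,scc[4]=?,scc[5]=?,scc[6]=1,scc[7]=?,scc[8]=0)
step 5: low=(low[0]=0,low[1]=3,low[2]=4,low[3]=4,low[4]=?,low[5]=?,low[6]=1,low[7]=?,low[8]=2); scc=(scc[0]=2,scc[1]=3,scc[2]=?,scc[3]=?,scc[4]=?,scc[5]=?,scc[6]=1,scc[7]=?,scc[8]=0)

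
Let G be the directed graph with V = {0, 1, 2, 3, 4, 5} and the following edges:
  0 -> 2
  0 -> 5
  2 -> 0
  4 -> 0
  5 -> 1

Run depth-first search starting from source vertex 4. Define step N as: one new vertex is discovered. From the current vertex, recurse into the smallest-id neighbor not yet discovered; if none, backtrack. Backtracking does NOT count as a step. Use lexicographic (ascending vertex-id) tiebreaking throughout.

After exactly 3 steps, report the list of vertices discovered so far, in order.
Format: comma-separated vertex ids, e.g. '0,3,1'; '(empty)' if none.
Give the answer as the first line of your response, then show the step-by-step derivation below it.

4,0,2

step 1: discover 4; path=4; order=4
step 2: discover 0; path=4>0; order=4,0
step 3: discover 2; path=4>0>2; order=4,0,2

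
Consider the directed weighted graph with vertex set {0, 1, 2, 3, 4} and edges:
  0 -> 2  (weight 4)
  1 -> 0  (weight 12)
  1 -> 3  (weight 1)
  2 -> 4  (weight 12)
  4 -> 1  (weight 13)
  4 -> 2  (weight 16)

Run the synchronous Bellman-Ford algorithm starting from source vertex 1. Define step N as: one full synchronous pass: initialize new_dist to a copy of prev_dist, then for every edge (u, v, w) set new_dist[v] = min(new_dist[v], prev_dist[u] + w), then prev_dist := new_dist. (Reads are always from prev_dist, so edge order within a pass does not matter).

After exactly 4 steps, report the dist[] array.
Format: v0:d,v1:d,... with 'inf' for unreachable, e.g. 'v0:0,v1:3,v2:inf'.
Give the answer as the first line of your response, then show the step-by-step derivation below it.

v0:12,v1:0,v2:16,v3:1,v4:28

step 1: dist = v0:12,v1:0,v2:inf,v3:1,v4:inf
step 2: dist = v0:12,v1:0,v2:16,v3:1,v4:inf
step 3: dist = v0:12,v1:0,v2:16,v3:1,v4:28
step 4: dist = v0:12,v1:0,v2:16,v3:1,v4:28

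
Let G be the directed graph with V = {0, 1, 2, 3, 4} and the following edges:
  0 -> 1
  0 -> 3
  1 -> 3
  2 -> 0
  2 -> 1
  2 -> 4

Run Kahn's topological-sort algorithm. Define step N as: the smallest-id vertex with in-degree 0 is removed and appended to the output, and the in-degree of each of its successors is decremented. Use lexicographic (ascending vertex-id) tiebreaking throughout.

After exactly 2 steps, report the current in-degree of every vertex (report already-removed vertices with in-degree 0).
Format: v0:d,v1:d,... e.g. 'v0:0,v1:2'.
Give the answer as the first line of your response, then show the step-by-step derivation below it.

v0:0,v1:0,v2:0,v3:1,v4:0

step 1: output 2; order=[2]; indeg=(0,1,0,2,0)
step 2: output 0; order=[2,0]; indeg=(0,0,0,1,0)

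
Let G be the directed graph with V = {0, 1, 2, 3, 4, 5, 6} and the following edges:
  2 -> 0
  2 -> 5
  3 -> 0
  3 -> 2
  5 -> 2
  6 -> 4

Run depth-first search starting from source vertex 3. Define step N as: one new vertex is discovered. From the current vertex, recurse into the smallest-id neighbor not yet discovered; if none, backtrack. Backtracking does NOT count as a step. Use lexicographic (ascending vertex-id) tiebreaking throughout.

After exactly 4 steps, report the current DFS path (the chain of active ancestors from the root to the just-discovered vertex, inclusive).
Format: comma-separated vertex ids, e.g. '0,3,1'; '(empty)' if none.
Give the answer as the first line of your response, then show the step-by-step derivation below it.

3,2,5

step 1: discover 3; path=3; order=3
step 2: discover 0; path=3>0; order=3,0
step 3: discover 2; path=3>2; order=3,0,2
step 4: discover 5; path=3>2>5; order=3,0,2,5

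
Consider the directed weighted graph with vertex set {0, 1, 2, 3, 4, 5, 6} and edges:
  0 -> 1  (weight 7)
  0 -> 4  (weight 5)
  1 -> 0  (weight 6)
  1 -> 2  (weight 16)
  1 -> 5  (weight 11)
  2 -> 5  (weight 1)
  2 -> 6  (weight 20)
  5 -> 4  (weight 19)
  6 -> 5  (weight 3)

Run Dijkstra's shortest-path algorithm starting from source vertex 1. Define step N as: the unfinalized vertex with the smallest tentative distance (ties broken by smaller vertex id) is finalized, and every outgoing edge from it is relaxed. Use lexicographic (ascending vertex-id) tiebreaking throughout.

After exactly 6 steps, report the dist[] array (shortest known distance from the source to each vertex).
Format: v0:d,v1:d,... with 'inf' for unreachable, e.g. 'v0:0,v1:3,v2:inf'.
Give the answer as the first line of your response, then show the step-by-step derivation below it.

v0:6,v1:0,v2:16,v3:inf,v4:11,v5:11,v6:36

step 1: dist = v0:6,v1:0,v2:16,v3:inf,v4:inf,v5:11,v6:inf
step 2: dist = v0:6,v1:0,v2:16,v3:inf,v4:11,v5:11,v6:inf
step 3: dist = v0:6,v1:0,v2:16,v3:inf,v4:11,v5:11,v6:inf
step 4: dist = v0:6,v1:0,v2:16,v3:inf,v4:11,v5:11,v6:inf
step 5: dist = v0:6,v1:0,v2:16,v3:inf,v4:11,v5:11,v6:36
step 6: dist = v0:6,v1:0,v2:16,v3:inf,v4:11,v5:11,v6:36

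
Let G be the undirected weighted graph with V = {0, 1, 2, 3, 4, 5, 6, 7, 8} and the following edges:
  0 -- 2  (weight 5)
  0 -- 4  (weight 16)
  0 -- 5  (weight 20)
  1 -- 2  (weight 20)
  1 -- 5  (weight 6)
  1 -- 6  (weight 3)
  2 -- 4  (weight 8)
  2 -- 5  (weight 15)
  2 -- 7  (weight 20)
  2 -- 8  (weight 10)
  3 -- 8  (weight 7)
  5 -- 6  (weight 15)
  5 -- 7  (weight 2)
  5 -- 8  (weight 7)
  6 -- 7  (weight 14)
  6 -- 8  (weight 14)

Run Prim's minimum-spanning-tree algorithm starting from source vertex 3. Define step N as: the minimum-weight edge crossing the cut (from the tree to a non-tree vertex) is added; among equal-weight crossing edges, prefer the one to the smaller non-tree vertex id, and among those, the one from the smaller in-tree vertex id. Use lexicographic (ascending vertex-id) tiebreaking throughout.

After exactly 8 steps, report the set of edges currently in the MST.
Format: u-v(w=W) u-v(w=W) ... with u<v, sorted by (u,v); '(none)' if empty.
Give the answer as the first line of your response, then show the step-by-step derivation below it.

0-2(w=5) 1-5(w=6) 1-6(w=3) 2-4(w=8) 2-8(w=10) 3-8(w=7) 5-7(w=2) 5-8(w=7)

step 1: add edge 3-8 (w=7); MST = {3-8(w=7)}
step 2: add edge 5-8 (w=7); MST = {3-8(w=7) 5-8(w=7)}
step 3: add edge 5-7 (w=2); MST = {3-8(w=7) 5-7(w=2) 5-8(w=7)}
step 4: add edge 1-5 (w=6); MST = {1-5(w=6) 3-8(w=7) 5-7(w=2) 5-8(w=7)}
step 5: add edge 1-6 (w=3); MST = {1-5(w=6) 1-6(w=3) 3-8(w=7) 5-7(w=2) 5-8(w=7)}
step 6: add edge 2-8 (w=10); MST = {1-5(w=6) 1-6(w=3) 2-8(w=10) 3-8(w=7) 5-7(w=2) 5-8(w=7)}
step 7: add edge 0-2 (w=5); MST = {0-2(w=5) 1-5(w=6) 1-6(w=3) 2-8(w=10) 3-8(w=7) 5-7(w=2) 5-8(w=7)}
step 8: add edge 2-4 (w=8); MST = {0-2(w=5) 1-5(w=6) 1-6(w=3) 2-4(w=8) 2-8(w=10) 3-8(w=7) 5-7(w=2) 5-8(w=7)}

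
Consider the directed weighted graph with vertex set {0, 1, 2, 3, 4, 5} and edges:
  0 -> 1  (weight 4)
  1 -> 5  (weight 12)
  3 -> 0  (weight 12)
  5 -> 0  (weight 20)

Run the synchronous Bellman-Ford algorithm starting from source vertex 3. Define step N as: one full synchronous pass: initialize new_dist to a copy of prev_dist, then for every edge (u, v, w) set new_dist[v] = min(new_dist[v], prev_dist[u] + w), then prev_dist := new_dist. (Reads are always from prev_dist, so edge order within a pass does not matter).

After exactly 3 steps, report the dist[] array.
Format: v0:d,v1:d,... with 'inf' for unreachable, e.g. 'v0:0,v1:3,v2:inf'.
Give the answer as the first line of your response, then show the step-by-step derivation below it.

v0:12,v1:16,v2:inf,v3:0,v4:inf,v5:28

step 1: dist = v0:12,v1:inf,v2:inf,v3:0,v4:inf,v5:inf
step 2: dist = v0:12,v1:16,v2:inf,v3:0,v4:inf,v5:inf
step 3: dist = v0:12,v1:16,v2:inf,v3:0,v4:inf,v5:28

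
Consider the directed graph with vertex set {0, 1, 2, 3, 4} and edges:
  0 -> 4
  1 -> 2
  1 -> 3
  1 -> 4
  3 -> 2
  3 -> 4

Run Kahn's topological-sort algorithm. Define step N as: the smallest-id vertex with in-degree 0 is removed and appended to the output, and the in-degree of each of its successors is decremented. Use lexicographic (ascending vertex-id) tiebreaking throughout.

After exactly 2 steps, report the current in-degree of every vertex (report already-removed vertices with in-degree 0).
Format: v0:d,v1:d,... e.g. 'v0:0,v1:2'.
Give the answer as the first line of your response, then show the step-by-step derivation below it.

v0:0,v1:0,v2:1,v3:0,v4:1

step 1: output 0; order=[0]; indeg=(0,0,2,1,2)
step 2: output 1; order=[0,1]; indeg=(0,0,1,0,1)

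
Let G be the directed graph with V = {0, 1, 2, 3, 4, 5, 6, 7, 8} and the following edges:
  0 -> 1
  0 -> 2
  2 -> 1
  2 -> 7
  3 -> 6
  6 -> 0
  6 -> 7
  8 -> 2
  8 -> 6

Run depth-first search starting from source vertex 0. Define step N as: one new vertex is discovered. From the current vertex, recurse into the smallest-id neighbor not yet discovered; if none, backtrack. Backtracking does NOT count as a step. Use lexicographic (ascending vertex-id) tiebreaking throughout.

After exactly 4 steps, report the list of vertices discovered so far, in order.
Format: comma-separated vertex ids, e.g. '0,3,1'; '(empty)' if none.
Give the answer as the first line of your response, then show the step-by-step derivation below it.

0,1,2,7

step 1: discover 0; path=0; order=0
step 2: discover 1; path=0>1; order=0,1
step 3: discover 2; path=0>2; order=0,1,2
step 4: discover 7; path=0>2>7; order=0,1,2,7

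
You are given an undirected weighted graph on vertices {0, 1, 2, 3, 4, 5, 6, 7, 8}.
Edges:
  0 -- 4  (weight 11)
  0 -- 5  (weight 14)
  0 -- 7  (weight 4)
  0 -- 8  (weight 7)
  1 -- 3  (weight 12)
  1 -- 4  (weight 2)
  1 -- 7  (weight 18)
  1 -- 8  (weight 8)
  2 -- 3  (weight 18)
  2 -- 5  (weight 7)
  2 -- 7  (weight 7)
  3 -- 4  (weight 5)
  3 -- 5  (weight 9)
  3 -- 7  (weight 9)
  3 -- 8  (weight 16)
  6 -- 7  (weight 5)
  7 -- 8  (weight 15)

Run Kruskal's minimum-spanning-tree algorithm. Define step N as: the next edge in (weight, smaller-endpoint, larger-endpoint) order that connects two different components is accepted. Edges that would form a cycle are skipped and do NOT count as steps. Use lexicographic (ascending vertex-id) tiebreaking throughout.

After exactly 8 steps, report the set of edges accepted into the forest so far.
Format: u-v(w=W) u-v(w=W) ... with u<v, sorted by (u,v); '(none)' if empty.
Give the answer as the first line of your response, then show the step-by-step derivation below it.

0-7(w=4) 0-8(w=7) 1-4(w=2) 1-8(w=8) 2-5(w=7) 2-7(w=7) 3-4(w=5) 6-7(w=5)

step 1: add edge 1-4 (w=2); MST = {1-4(w=2)}
step 2: add edge 0-7 (w=4); MST = {0-7(w=4) 1-4(w=2)}
step 3: add edge 3-4 (w=5); MST = {0-7(w=4) 1-4(w=2) 3-4(w=5)}
step 4: add edge 6-7 (w=5); MST = {0-7(w=4) 1-4(w=2) 3-4(w=5) 6-7(w=5)}
step 5: add edge 0-8 (w=7); MST = {0-7(w=4) 0-8(w=7) 1-4(w=2) 3-4(w=5) 6-7(w=5)}
step 6: add edge 2-5 (w=7); MST = {0-7(w=4) 0-8(w=7) 1-4(w=2) 2-5(w=7) 3-4(w=5) 6-7(w=5)}
step 7: add edge 2-7 (w=7); MST = {0-7(w=4) 0-8(w=7) 1-4(w=2) 2-5(w=7) 2-7(w=7) 3-4(w=5) 6-7(w=5)}
step 8: add edge 1-8 (w=8); MST = {0-7(w=4) 0-8(w=7) 1-4(w=2) 1-8(w=8) 2-5(w=7) 2-7(w=7) 3-4(w=5) 6-7(w=5)}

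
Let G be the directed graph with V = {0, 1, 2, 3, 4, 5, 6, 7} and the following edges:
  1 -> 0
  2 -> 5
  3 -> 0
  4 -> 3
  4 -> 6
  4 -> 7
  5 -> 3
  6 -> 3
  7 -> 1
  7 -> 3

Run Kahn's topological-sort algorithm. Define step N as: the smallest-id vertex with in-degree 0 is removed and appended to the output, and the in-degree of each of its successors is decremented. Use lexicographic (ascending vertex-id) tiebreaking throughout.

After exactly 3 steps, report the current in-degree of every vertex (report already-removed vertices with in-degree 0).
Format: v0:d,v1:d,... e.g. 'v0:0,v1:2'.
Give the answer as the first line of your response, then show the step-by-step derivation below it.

v0:2,v1:1,v2:0,v3:2,v4:0,v5:0,v6:0,v7:0

step 1: output 2; order=[2]; indeg=(2,1,0,4,0,0,1,1)
step 2: output 4; order=[2,4]; indeg=(2,1,0,3,0,0,0,0)
step 3: output 5; order=[2,4,5]; indeg=(2,1,0,2,0,0,0,0)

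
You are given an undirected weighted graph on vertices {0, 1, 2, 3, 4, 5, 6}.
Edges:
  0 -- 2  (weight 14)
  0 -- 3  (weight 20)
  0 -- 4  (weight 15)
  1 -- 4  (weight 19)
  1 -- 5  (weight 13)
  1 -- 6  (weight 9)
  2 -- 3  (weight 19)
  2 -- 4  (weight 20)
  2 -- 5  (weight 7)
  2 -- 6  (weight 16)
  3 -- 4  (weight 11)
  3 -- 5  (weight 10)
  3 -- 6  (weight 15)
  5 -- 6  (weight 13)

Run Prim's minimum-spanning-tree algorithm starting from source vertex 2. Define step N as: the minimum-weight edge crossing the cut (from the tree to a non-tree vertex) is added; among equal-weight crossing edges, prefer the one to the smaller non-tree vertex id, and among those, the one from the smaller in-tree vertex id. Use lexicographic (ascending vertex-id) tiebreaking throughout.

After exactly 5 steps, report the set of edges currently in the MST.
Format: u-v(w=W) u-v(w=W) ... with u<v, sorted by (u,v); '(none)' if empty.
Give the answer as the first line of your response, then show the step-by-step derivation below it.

1-5(w=13) 1-6(w=9) 2-5(w=7) 3-4(w=11) 3-5(w=10)

step 1: add edge 2-5 (w=7); MST = {2-5(w=7)}
step 2: add edge 3-5 (w=10); MST = {2-5(w=7) 3-5(w=10)}
step 3: add edge 3-4 (w=11); MST = {2-5(w=7) 3-4(w=11) 3-5(w=10)}
step 4: add edge 1-5 (w=13); MST = {1-5(w=13) 2-5(w=7) 3-4(w=11) 3-5(w=10)}
step 5: add edge 1-6 (w=9); MST = {1-5(w=13) 1-6(w=9) 2-5(w=7) 3-4(w=11) 3-5(w=10)}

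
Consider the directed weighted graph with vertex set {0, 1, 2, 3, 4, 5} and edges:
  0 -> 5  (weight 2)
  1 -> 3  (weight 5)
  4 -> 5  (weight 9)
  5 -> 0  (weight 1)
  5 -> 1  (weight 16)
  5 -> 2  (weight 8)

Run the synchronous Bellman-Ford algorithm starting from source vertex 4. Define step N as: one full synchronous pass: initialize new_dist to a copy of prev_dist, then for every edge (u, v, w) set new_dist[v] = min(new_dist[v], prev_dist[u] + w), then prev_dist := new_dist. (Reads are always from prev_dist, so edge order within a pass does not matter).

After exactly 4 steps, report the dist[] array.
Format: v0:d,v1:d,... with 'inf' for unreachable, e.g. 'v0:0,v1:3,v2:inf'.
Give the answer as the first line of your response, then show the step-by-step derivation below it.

v0:10,v1:25,v2:17,v3:30,v4:0,v5:9

step 1: dist = v0:inf,v1:inf,v2:inf,v3:inf,v4:0,v5:9
step 2: dist = v0:10,v1:25,v2:17,v3:inf,v4:0,v5:9
step 3: dist = v0:10,v1:25,v2:17,v3:30,v4:0,v5:9
step 4: dist = v0:10,v1:25,v2:17,v3:30,v4:0,v5:9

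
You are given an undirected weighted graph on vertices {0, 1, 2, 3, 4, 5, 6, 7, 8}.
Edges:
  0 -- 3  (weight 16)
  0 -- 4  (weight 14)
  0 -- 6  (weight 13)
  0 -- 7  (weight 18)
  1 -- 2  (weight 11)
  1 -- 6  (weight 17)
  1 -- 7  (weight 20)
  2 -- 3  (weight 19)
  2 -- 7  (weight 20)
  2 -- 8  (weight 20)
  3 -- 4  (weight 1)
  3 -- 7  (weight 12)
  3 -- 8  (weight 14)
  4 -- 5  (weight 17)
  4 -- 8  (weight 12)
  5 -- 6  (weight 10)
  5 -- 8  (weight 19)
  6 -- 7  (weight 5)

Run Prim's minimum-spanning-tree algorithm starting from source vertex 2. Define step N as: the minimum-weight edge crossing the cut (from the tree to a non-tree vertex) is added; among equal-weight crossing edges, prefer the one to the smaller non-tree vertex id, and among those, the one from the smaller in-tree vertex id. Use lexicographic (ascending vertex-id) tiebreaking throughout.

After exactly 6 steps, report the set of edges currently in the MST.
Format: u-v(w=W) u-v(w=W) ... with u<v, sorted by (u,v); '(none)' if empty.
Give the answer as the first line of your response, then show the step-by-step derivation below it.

1-2(w=11) 1-6(w=17) 3-4(w=1) 3-7(w=12) 5-6(w=10) 6-7(w=5)

step 1: add edge 1-2 (w=11); MST = {1-2(w=11)}
step 2: add edge 1-6 (w=17); MST = {1-2(w=11) 1-6(w=17)}
step 3: add edge 6-7 (w=5); MST = {1-2(w=11) 1-6(w=17) 6-7(w=5)}
step 4: add edge 5-6 (w=10); MST = {1-2(w=11) 1-6(w=17) 5-6(w=10) 6-7(w=5)}
step 5: add edge 3-7 (w=12); MST = {1-2(w=11) 1-6(w=17) 3-7(w=12) 5-6(w=10) 6-7(w=5)}
step 6: add edge 3-4 (w=1); MST = {1-2(w=11) 1-6(w=17) 3-4(w=1) 3-7(w=12) 5-6(w=10) 6-7(w=5)}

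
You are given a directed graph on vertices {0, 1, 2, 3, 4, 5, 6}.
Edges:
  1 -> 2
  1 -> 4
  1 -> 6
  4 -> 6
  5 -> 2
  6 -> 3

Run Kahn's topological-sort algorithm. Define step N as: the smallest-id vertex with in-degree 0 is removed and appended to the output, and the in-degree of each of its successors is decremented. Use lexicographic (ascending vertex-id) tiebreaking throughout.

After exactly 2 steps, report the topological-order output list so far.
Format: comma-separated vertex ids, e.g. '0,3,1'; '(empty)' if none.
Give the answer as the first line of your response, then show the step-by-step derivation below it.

0,1

step 1: output 0; order=[0]; indeg=(0,0,2,1,1,0,2)
step 2: output 1; order=[0,1]; indeg=(0,0,1,1,0,0,1)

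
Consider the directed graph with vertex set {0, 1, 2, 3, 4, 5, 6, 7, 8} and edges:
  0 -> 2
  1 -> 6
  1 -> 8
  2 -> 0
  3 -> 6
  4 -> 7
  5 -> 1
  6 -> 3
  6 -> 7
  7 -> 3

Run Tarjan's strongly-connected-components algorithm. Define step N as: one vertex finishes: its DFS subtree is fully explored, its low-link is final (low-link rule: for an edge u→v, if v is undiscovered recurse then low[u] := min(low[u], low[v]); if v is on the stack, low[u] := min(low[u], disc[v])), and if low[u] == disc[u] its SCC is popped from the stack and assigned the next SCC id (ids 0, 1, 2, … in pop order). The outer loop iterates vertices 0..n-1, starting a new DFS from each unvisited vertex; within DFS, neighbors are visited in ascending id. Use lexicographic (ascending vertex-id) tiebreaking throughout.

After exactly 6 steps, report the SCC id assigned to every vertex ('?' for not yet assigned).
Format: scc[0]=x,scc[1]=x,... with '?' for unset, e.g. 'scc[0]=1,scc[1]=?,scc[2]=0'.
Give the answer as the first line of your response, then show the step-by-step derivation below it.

scc[0]=0,scc[1]=?,scc[2]=0,scc[3]=1,scc[4]=?,scc[5]=?,scc[6]=1,scc[7]=1,scc[8]=2

step 1: low=(low[0]=0,low[1]=?,low[2]=0,low[3]=?,low[4]=?,low[5]=?,low[6]=?,low[7]=?,low[8]=?); scc=(scc[0]=?,scc[1]=?,scc[2]=?,scc[3]=?,scc[4]=?,scc[5]=?,scc[6]=?,scc[7]=?,scc[8]=?)
step 2: low=(low[0]=0,low[1]=?,low[2]=0,low[3]=?,low[4]=?,low[5]=?,low[6]=?,low[7]=?,low[8]=?); scc=(scc[0]=0,scc[1]=?,scc[2]=0,scc[3]=?,scc[4]=?,scc[5]=?,scc[6]=?,scc[7]=?,scc[8]=?)
step 3: low=(low[0]=0,low[1]=2,low[2]=0,low[3]=3,low[4]=?,low[5]=?,low[6]=3,low[7]=?,low[8]=?); scc=(scc[0]=0,scc[1]=?,scc[2]=0,scc[3]=?,scc[4]=?,scc[5]=?,scc[6]=?,scc[7]=?,scc[8]=?)
step 4: low=(low[0]=0,low[1]=2,low[2]=0,low[3]=3,low[4]=?,low[5]=?,low[6]=3,low[7]=4,low[8]=?); scc=(scc[0]=0,scc[1]=?,scc[2]=0,scc[3]=?,scc[4]=?,scc[5]=?,scc[6]=?,scc[7]=?,scc[8]=?)
step 5: low=(low[0]=0,low[1]=2,low[2]=0,low[3]=3,low[4]=?,low[5]=?,low[6]=3,low[7]=4,low[8]=?); scc=(scc[0]=0,scc[1]=?,scc[2]=0,scc[3]=1,scc[4]=?,scc[5]=?,scc[6]=1,scc[7]=1,scc[8]=?)
step 6: low=(low[0]=0,low[1]=2,low[2]=0,low[3]=3,low[4]=?,low[5]=?,low[6]=3,low[7]=4,low[8]=6); scc=(scc[0]=0,scc[1]=?,scc[2]=0,scc[3]=1,scc[4]=?,scc[5]=?,scc[6]=1,scc[7]=1,scc[8]=2)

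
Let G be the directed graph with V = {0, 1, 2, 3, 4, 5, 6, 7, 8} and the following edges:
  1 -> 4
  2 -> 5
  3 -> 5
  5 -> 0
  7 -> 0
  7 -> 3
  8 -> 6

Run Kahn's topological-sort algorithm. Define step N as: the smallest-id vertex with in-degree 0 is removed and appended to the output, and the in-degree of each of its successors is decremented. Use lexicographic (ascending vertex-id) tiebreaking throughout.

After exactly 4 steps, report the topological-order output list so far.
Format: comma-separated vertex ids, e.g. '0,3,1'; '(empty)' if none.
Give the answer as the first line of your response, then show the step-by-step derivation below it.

1,2,4,7

step 1: output 1; order=[1]; indeg=(2,0,0,1,0,2,1,0,0)
step 2: output 2; order=[1,2]; indeg=(2,0,0,1,0,1,1,0,0)
step 3: output 4; order=[1,2,4]; indeg=(2,0,0,1,0,1,1,0,0)
step 4: output 7; order=[1,2,4,7]; indeg=(1,0,0,0,0,1,1,0,0)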